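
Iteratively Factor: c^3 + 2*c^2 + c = (c + 1)*(c^2 + c) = (c + 1)^2*(c)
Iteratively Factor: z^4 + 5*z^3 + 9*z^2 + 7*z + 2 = (z + 1)*(z^3 + 4*z^2 + 5*z + 2) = (z + 1)*(z + 2)*(z^2 + 2*z + 1) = (z + 1)^2*(z + 2)*(z + 1)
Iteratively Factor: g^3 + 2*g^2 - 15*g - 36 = (g + 3)*(g^2 - g - 12) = (g - 4)*(g + 3)*(g + 3)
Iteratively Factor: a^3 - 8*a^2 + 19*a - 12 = (a - 1)*(a^2 - 7*a + 12) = (a - 3)*(a - 1)*(a - 4)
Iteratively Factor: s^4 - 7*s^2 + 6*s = (s - 1)*(s^3 + s^2 - 6*s) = (s - 2)*(s - 1)*(s^2 + 3*s) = (s - 2)*(s - 1)*(s + 3)*(s)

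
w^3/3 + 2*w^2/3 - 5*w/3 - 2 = (w/3 + 1/3)*(w - 2)*(w + 3)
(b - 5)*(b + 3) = b^2 - 2*b - 15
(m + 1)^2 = m^2 + 2*m + 1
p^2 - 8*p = p*(p - 8)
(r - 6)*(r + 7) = r^2 + r - 42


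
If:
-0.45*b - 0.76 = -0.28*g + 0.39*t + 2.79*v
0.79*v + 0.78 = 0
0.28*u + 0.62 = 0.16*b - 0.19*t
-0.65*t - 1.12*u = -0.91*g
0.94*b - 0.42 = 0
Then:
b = 0.45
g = -2.73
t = 2.64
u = -3.75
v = -0.99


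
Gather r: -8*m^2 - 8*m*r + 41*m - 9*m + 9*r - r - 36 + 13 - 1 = -8*m^2 + 32*m + r*(8 - 8*m) - 24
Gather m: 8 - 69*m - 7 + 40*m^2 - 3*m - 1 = 40*m^2 - 72*m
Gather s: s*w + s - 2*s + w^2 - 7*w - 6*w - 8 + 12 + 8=s*(w - 1) + w^2 - 13*w + 12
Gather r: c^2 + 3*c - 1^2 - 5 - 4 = c^2 + 3*c - 10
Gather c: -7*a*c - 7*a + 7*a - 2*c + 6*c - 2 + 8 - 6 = c*(4 - 7*a)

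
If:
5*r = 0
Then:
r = 0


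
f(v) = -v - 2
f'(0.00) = -1.00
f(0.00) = -2.00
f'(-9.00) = -1.00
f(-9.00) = 7.00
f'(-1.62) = -1.00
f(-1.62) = -0.38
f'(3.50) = -1.00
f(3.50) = -5.50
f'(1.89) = -1.00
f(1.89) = -3.89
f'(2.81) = -1.00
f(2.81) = -4.81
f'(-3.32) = -1.00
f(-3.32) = 1.32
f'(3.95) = -1.00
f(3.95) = -5.95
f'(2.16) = -1.00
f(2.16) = -4.16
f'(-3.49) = -1.00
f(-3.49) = 1.49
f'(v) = -1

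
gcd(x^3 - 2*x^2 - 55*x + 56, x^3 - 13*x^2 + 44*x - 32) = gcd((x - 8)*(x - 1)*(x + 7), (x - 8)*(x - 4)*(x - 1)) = x^2 - 9*x + 8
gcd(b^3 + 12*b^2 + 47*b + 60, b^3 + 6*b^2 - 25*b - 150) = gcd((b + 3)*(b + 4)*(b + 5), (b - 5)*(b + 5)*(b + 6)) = b + 5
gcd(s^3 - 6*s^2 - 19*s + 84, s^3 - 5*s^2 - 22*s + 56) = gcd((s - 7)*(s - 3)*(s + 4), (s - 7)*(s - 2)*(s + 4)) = s^2 - 3*s - 28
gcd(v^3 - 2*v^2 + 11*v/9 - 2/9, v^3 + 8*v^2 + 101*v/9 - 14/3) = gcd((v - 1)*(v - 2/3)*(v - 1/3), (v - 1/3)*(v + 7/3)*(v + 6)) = v - 1/3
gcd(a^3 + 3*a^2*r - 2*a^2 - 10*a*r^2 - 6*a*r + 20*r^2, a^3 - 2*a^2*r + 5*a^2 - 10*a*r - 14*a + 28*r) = -a^2 + 2*a*r + 2*a - 4*r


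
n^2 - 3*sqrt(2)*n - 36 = (n - 6*sqrt(2))*(n + 3*sqrt(2))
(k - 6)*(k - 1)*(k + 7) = k^3 - 43*k + 42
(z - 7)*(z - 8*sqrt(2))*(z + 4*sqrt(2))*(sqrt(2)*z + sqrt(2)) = sqrt(2)*z^4 - 6*sqrt(2)*z^3 - 8*z^3 - 71*sqrt(2)*z^2 + 48*z^2 + 56*z + 384*sqrt(2)*z + 448*sqrt(2)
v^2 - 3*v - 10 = (v - 5)*(v + 2)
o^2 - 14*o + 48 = (o - 8)*(o - 6)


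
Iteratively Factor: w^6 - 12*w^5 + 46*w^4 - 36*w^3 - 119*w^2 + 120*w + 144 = (w + 1)*(w^5 - 13*w^4 + 59*w^3 - 95*w^2 - 24*w + 144) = (w - 4)*(w + 1)*(w^4 - 9*w^3 + 23*w^2 - 3*w - 36) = (w - 4)*(w + 1)^2*(w^3 - 10*w^2 + 33*w - 36) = (w - 4)^2*(w + 1)^2*(w^2 - 6*w + 9) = (w - 4)^2*(w - 3)*(w + 1)^2*(w - 3)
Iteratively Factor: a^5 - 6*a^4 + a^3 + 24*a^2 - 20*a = (a - 2)*(a^4 - 4*a^3 - 7*a^2 + 10*a) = (a - 2)*(a - 1)*(a^3 - 3*a^2 - 10*a) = (a - 5)*(a - 2)*(a - 1)*(a^2 + 2*a) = (a - 5)*(a - 2)*(a - 1)*(a + 2)*(a)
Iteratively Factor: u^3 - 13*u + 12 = (u - 3)*(u^2 + 3*u - 4) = (u - 3)*(u + 4)*(u - 1)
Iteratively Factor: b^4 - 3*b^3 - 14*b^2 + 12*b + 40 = (b + 2)*(b^3 - 5*b^2 - 4*b + 20) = (b + 2)^2*(b^2 - 7*b + 10) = (b - 2)*(b + 2)^2*(b - 5)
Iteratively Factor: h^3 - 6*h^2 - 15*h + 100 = (h - 5)*(h^2 - h - 20) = (h - 5)^2*(h + 4)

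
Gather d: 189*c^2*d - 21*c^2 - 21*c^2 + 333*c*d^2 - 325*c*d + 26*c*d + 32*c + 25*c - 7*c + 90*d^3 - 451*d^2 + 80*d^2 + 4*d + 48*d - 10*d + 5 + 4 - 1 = -42*c^2 + 50*c + 90*d^3 + d^2*(333*c - 371) + d*(189*c^2 - 299*c + 42) + 8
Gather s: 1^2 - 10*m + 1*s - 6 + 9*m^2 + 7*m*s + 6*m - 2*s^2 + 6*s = 9*m^2 - 4*m - 2*s^2 + s*(7*m + 7) - 5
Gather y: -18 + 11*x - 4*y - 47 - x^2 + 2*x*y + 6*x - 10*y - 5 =-x^2 + 17*x + y*(2*x - 14) - 70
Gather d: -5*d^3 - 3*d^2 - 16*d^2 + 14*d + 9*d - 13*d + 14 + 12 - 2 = -5*d^3 - 19*d^2 + 10*d + 24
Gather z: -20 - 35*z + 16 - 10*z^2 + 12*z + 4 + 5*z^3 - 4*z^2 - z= 5*z^3 - 14*z^2 - 24*z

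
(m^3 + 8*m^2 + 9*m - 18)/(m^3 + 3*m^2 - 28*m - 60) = (m^2 + 2*m - 3)/(m^2 - 3*m - 10)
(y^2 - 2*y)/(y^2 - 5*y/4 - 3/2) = 4*y/(4*y + 3)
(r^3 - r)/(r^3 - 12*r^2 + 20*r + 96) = (r^3 - r)/(r^3 - 12*r^2 + 20*r + 96)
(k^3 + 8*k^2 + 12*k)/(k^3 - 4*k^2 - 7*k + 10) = k*(k + 6)/(k^2 - 6*k + 5)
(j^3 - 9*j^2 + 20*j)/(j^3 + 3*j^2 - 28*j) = (j - 5)/(j + 7)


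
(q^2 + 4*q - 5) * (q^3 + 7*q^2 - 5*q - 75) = q^5 + 11*q^4 + 18*q^3 - 130*q^2 - 275*q + 375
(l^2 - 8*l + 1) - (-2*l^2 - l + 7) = 3*l^2 - 7*l - 6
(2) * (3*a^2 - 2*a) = 6*a^2 - 4*a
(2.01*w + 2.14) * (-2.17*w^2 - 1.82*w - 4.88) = -4.3617*w^3 - 8.302*w^2 - 13.7036*w - 10.4432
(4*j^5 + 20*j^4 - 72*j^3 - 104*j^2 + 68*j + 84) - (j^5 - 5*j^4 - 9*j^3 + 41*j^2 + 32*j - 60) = 3*j^5 + 25*j^4 - 63*j^3 - 145*j^2 + 36*j + 144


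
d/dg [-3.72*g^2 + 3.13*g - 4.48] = 3.13 - 7.44*g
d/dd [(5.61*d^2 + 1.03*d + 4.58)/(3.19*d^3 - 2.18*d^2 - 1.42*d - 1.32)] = (-17.8959*d^4 - 6.5714*d^3 - 49.5514*d^2 + 5.1584*d + 5.144)/(10.1761*d^6 - 13.9084*d^5 - 4.3072*d^4 - 2.2304*d^3 + 7.7716*d^2 + 3.7488*d + 1.7424)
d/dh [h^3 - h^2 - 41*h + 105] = 3*h^2 - 2*h - 41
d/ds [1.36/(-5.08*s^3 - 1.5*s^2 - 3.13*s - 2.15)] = (20.7264*s^2 + 4.08*s + 4.2568)/(5.08*s^3 + 1.5*s^2 + 3.13*s + 2.15)^2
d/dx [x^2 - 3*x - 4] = 2*x - 3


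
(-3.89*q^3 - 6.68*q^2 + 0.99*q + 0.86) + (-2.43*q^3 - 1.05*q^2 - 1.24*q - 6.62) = -6.32*q^3 - 7.73*q^2 - 0.25*q - 5.76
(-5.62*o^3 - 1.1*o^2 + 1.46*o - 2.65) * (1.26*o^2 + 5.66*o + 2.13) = -7.0812*o^5 - 33.1952*o^4 - 16.357*o^3 + 2.5816*o^2 - 11.8892*o - 5.6445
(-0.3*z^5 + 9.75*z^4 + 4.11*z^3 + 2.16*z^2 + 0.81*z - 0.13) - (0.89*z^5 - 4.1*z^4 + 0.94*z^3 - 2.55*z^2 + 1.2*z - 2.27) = -1.19*z^5 + 13.85*z^4 + 3.17*z^3 + 4.71*z^2 - 0.39*z + 2.14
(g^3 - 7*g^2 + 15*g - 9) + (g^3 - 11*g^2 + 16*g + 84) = 2*g^3 - 18*g^2 + 31*g + 75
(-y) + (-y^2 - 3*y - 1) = -y^2 - 4*y - 1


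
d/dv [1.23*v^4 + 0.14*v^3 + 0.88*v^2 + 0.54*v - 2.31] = 4.92*v^3 + 0.42*v^2 + 1.76*v + 0.54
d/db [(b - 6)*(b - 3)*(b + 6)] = 3*b^2 - 6*b - 36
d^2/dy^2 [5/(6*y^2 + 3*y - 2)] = 30*(-12*y^2 - 6*y + 3*(4*y + 1)^2 + 4)/(6*y^2 + 3*y - 2)^3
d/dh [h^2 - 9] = 2*h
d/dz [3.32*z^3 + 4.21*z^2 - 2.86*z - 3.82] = 9.96*z^2 + 8.42*z - 2.86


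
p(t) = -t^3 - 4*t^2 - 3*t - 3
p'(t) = -3*t^2 - 8*t - 3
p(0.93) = -10.05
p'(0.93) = -13.03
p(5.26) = -274.98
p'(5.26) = -128.08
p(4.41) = -179.79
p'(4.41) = -96.62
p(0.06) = -3.19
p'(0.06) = -3.49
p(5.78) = -347.07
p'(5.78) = -149.47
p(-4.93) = 34.39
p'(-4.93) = -36.47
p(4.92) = -233.68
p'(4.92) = -114.98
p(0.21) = -3.82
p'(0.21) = -4.81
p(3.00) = -75.00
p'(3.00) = -54.00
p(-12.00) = 1185.00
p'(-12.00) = -339.00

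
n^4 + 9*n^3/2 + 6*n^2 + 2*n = n*(n + 1/2)*(n + 2)^2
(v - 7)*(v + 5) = v^2 - 2*v - 35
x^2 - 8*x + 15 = (x - 5)*(x - 3)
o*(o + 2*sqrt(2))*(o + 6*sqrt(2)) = o^3 + 8*sqrt(2)*o^2 + 24*o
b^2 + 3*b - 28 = (b - 4)*(b + 7)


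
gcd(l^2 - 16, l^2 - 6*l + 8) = l - 4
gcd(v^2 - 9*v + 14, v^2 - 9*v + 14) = v^2 - 9*v + 14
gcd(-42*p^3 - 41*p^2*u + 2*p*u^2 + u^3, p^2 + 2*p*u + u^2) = p + u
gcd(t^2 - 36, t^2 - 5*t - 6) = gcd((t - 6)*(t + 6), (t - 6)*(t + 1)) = t - 6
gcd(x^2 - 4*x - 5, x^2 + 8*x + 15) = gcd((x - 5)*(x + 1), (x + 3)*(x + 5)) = 1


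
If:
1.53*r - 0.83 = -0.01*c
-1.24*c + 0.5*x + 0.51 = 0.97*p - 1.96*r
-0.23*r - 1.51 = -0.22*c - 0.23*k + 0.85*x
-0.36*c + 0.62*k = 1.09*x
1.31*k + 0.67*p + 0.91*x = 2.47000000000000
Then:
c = 5.29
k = 4.03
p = -4.93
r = 0.51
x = 0.54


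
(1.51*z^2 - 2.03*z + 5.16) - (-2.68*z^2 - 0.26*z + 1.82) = 4.19*z^2 - 1.77*z + 3.34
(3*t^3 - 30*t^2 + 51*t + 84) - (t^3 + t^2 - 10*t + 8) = 2*t^3 - 31*t^2 + 61*t + 76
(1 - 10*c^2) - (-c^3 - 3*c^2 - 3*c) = c^3 - 7*c^2 + 3*c + 1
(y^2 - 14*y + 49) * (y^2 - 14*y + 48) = y^4 - 28*y^3 + 293*y^2 - 1358*y + 2352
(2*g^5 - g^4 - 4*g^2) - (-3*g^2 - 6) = 2*g^5 - g^4 - g^2 + 6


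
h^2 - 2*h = h*(h - 2)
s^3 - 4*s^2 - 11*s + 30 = (s - 5)*(s - 2)*(s + 3)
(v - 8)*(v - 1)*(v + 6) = v^3 - 3*v^2 - 46*v + 48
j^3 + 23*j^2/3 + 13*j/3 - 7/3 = (j - 1/3)*(j + 1)*(j + 7)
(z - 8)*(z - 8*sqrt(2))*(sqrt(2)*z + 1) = sqrt(2)*z^3 - 15*z^2 - 8*sqrt(2)*z^2 - 8*sqrt(2)*z + 120*z + 64*sqrt(2)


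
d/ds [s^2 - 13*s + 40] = 2*s - 13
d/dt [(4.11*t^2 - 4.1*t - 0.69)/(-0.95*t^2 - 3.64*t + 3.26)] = (-18.8554*t^2 + 25.4862*t - 15.8776)/(0.9025*t^4 + 6.916*t^3 + 7.0556*t^2 - 23.7328*t + 10.6276)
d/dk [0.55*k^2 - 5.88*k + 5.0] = 1.1*k - 5.88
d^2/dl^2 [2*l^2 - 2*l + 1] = 4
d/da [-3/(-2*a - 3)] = -6/(2*a + 3)^2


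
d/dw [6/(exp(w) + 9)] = -6*exp(w)/(exp(w) + 9)^2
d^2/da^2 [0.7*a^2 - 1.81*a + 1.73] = 1.40000000000000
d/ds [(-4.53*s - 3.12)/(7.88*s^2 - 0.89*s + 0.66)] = (35.6964*s^2 + 49.1712*s - 5.7666)/(62.0944*s^4 - 14.0264*s^3 + 11.1937*s^2 - 1.1748*s + 0.4356)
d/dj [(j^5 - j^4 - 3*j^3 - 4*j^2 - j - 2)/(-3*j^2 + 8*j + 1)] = (-9*j^6 + 38*j^5 - 10*j^4 - 52*j^3 - 44*j^2 - 20*j + 15)/(9*j^4 - 48*j^3 + 58*j^2 + 16*j + 1)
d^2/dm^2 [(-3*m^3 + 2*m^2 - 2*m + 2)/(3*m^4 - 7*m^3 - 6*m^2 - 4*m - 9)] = 2*(-27*m^9 + 54*m^8 - 396*m^7 + 524*m^6 - 1392*m^5 + 1554*m^4 - 748*m^3 + 816*m^2 - 639*m + 158)/(27*m^12 - 189*m^11 + 279*m^10 + 305*m^9 - 297*m^8 + 222*m^7 - 1431*m^6 - 2388*m^5 - 2043*m^4 - 3061*m^3 - 1890*m^2 - 972*m - 729)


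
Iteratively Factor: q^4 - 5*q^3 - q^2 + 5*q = (q - 5)*(q^3 - q) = q*(q - 5)*(q^2 - 1) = q*(q - 5)*(q + 1)*(q - 1)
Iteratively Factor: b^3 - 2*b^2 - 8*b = (b - 4)*(b^2 + 2*b) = b*(b - 4)*(b + 2)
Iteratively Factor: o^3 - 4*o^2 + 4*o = (o - 2)*(o^2 - 2*o) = (o - 2)^2*(o)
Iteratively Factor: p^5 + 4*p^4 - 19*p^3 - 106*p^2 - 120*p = (p + 4)*(p^4 - 19*p^2 - 30*p) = (p + 3)*(p + 4)*(p^3 - 3*p^2 - 10*p) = (p - 5)*(p + 3)*(p + 4)*(p^2 + 2*p) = (p - 5)*(p + 2)*(p + 3)*(p + 4)*(p)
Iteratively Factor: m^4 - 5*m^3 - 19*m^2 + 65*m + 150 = (m - 5)*(m^3 - 19*m - 30) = (m - 5)^2*(m^2 + 5*m + 6) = (m - 5)^2*(m + 3)*(m + 2)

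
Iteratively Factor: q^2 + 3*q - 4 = (q - 1)*(q + 4)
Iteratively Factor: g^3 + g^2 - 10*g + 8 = (g - 2)*(g^2 + 3*g - 4) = (g - 2)*(g + 4)*(g - 1)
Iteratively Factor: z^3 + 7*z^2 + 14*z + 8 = (z + 2)*(z^2 + 5*z + 4) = (z + 2)*(z + 4)*(z + 1)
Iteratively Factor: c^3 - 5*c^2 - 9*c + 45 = (c + 3)*(c^2 - 8*c + 15) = (c - 5)*(c + 3)*(c - 3)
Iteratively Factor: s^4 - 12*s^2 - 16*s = (s + 2)*(s^3 - 2*s^2 - 8*s) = (s + 2)^2*(s^2 - 4*s) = s*(s + 2)^2*(s - 4)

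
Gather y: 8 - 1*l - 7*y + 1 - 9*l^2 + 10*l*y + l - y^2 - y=-9*l^2 - y^2 + y*(10*l - 8) + 9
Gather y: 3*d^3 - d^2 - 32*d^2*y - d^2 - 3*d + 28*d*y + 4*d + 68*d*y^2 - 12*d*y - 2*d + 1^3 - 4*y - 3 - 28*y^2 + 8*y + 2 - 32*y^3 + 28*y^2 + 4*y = 3*d^3 - 2*d^2 + 68*d*y^2 - d - 32*y^3 + y*(-32*d^2 + 16*d + 8)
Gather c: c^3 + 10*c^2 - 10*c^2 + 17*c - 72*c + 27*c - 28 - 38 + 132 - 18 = c^3 - 28*c + 48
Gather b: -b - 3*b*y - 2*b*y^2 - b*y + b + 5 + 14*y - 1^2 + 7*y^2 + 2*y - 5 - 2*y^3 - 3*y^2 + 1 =b*(-2*y^2 - 4*y) - 2*y^3 + 4*y^2 + 16*y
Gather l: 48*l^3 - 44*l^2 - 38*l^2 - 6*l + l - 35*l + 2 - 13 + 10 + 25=48*l^3 - 82*l^2 - 40*l + 24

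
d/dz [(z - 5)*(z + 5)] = 2*z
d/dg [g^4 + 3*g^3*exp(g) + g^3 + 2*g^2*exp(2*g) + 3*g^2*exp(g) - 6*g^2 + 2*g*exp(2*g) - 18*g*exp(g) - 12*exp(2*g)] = 3*g^3*exp(g) + 4*g^3 + 4*g^2*exp(2*g) + 12*g^2*exp(g) + 3*g^2 + 8*g*exp(2*g) - 12*g*exp(g) - 12*g - 22*exp(2*g) - 18*exp(g)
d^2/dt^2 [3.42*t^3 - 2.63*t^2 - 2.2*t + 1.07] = 20.52*t - 5.26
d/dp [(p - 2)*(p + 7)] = 2*p + 5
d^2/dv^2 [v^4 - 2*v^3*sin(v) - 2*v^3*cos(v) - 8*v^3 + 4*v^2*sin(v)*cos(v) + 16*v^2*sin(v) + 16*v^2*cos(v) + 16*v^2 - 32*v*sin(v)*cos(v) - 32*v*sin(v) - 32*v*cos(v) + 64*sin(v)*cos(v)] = 2*sqrt(2)*v^3*sin(v + pi/4) - 4*v^2*sin(v) - 8*v^2*sin(2*v) - 28*v^2*cos(v) + 12*v^2 - 44*v*sin(v) + 64*v*sin(2*v) + 84*v*cos(v) + 16*v*cos(2*v) - 48*v + 96*sin(v) - 124*sin(2*v) - 32*cos(v) - 64*cos(2*v) + 32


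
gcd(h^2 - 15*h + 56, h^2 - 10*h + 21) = h - 7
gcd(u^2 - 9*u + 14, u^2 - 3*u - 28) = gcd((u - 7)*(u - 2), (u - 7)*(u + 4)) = u - 7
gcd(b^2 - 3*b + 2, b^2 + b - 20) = 1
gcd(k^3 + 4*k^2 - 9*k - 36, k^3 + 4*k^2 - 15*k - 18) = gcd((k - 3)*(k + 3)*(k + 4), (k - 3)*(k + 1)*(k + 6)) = k - 3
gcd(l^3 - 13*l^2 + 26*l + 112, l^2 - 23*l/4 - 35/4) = l - 7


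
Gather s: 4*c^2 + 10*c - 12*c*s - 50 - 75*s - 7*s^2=4*c^2 + 10*c - 7*s^2 + s*(-12*c - 75) - 50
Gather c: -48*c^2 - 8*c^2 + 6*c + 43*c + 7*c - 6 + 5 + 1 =-56*c^2 + 56*c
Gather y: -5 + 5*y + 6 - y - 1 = 4*y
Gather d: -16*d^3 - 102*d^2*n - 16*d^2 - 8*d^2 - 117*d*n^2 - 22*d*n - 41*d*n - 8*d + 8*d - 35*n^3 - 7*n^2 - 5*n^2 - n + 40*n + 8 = -16*d^3 + d^2*(-102*n - 24) + d*(-117*n^2 - 63*n) - 35*n^3 - 12*n^2 + 39*n + 8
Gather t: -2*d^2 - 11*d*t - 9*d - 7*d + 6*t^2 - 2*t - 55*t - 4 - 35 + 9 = -2*d^2 - 16*d + 6*t^2 + t*(-11*d - 57) - 30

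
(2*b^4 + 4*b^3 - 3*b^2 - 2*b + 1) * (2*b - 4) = 4*b^5 - 22*b^3 + 8*b^2 + 10*b - 4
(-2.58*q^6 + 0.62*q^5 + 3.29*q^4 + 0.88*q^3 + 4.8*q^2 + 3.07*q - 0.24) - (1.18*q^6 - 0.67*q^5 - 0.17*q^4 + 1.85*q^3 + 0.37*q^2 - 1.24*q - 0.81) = -3.76*q^6 + 1.29*q^5 + 3.46*q^4 - 0.97*q^3 + 4.43*q^2 + 4.31*q + 0.57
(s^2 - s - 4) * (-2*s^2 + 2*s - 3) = -2*s^4 + 4*s^3 + 3*s^2 - 5*s + 12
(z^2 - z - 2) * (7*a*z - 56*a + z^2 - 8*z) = 7*a*z^3 - 63*a*z^2 + 42*a*z + 112*a + z^4 - 9*z^3 + 6*z^2 + 16*z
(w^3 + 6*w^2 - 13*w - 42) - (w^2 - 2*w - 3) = w^3 + 5*w^2 - 11*w - 39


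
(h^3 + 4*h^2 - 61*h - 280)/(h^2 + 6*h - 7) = (h^2 - 3*h - 40)/(h - 1)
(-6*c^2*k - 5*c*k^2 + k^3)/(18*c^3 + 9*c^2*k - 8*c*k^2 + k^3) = -k/(3*c - k)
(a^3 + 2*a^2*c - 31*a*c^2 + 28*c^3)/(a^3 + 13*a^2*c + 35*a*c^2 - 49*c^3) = (a - 4*c)/(a + 7*c)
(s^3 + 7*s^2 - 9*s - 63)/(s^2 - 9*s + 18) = (s^2 + 10*s + 21)/(s - 6)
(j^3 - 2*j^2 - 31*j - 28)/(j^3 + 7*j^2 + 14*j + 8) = (j - 7)/(j + 2)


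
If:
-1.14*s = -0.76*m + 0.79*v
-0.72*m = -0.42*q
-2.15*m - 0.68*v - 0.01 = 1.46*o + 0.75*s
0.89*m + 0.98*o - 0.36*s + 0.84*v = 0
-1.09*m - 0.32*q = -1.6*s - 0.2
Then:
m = 0.10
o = -0.21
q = 0.18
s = -0.02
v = 0.13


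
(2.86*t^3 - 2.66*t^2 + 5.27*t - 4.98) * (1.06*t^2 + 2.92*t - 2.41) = 3.0316*t^5 + 5.5316*t^4 - 9.0736*t^3 + 16.5202*t^2 - 27.2423*t + 12.0018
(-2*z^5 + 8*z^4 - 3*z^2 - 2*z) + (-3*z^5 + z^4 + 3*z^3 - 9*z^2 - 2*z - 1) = -5*z^5 + 9*z^4 + 3*z^3 - 12*z^2 - 4*z - 1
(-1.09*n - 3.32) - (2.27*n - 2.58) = -3.36*n - 0.74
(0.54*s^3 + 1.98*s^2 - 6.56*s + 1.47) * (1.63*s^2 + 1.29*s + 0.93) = 0.8802*s^5 + 3.924*s^4 - 7.6364*s^3 - 4.2249*s^2 - 4.2045*s + 1.3671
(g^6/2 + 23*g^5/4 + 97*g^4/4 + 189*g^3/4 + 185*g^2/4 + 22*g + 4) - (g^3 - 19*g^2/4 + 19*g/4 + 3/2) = g^6/2 + 23*g^5/4 + 97*g^4/4 + 185*g^3/4 + 51*g^2 + 69*g/4 + 5/2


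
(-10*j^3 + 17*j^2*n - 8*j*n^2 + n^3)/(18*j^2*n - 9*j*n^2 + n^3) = (-10*j^3 + 17*j^2*n - 8*j*n^2 + n^3)/(n*(18*j^2 - 9*j*n + n^2))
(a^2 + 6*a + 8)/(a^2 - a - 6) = (a + 4)/(a - 3)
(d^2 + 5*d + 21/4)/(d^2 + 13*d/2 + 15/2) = (d + 7/2)/(d + 5)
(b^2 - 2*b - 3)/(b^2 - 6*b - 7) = (b - 3)/(b - 7)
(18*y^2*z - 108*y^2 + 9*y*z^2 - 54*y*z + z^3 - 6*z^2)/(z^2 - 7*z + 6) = (18*y^2 + 9*y*z + z^2)/(z - 1)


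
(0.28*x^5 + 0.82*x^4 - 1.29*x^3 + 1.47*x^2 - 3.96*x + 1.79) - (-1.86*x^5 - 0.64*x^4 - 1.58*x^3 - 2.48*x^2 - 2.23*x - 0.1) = 2.14*x^5 + 1.46*x^4 + 0.29*x^3 + 3.95*x^2 - 1.73*x + 1.89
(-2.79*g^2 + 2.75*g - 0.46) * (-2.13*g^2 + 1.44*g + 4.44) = 5.9427*g^4 - 9.8751*g^3 - 7.4478*g^2 + 11.5476*g - 2.0424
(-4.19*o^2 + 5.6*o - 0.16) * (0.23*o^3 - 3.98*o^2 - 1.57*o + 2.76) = -0.9637*o^5 + 17.9642*o^4 - 15.7465*o^3 - 19.7196*o^2 + 15.7072*o - 0.4416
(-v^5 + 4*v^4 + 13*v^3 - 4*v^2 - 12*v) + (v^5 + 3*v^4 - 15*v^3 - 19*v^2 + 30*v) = 7*v^4 - 2*v^3 - 23*v^2 + 18*v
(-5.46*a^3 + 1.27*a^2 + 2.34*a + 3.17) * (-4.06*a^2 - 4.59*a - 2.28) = 22.1676*a^5 + 19.9052*a^4 - 2.8809*a^3 - 26.5064*a^2 - 19.8855*a - 7.2276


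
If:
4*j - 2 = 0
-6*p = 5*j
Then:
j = 1/2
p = -5/12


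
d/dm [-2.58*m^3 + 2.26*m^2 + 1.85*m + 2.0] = -7.74*m^2 + 4.52*m + 1.85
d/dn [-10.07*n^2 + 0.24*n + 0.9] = 0.24 - 20.14*n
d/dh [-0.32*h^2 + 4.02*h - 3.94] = 4.02 - 0.64*h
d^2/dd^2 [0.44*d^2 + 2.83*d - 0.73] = 0.880000000000000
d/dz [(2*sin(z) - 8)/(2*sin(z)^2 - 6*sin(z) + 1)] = 2*(16*sin(z) + cos(2*z) - 24)*cos(z)/(-6*sin(z) - cos(2*z) + 2)^2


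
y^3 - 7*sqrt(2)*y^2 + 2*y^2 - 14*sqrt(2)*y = y*(y + 2)*(y - 7*sqrt(2))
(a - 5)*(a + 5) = a^2 - 25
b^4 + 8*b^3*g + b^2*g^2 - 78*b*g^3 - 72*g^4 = (b - 3*g)*(b + g)*(b + 4*g)*(b + 6*g)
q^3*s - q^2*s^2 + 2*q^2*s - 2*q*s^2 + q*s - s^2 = (q + 1)*(q - s)*(q*s + s)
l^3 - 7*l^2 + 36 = (l - 6)*(l - 3)*(l + 2)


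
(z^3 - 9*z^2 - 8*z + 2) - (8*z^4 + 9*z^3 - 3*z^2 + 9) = -8*z^4 - 8*z^3 - 6*z^2 - 8*z - 7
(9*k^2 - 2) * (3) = 27*k^2 - 6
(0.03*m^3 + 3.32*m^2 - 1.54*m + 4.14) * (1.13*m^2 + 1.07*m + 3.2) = 0.0339*m^5 + 3.7837*m^4 + 1.9082*m^3 + 13.6544*m^2 - 0.498200000000001*m + 13.248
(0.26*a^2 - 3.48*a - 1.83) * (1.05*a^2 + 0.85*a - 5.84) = 0.273*a^4 - 3.433*a^3 - 6.3979*a^2 + 18.7677*a + 10.6872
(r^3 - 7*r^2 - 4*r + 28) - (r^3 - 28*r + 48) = -7*r^2 + 24*r - 20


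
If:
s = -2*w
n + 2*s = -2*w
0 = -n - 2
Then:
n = -2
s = 2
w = -1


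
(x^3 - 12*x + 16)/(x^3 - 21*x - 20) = (-x^3 + 12*x - 16)/(-x^3 + 21*x + 20)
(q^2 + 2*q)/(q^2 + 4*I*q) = (q + 2)/(q + 4*I)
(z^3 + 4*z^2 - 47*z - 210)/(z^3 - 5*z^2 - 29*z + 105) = (z + 6)/(z - 3)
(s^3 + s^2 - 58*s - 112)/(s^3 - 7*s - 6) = (s^2 - s - 56)/(s^2 - 2*s - 3)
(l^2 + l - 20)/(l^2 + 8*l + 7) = (l^2 + l - 20)/(l^2 + 8*l + 7)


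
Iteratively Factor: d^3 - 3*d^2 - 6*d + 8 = (d - 1)*(d^2 - 2*d - 8) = (d - 1)*(d + 2)*(d - 4)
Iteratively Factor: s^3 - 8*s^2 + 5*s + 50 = (s - 5)*(s^2 - 3*s - 10) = (s - 5)*(s + 2)*(s - 5)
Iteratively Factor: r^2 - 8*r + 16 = (r - 4)*(r - 4)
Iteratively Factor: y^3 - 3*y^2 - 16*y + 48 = (y + 4)*(y^2 - 7*y + 12) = (y - 4)*(y + 4)*(y - 3)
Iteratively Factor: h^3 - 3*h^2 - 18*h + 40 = (h - 5)*(h^2 + 2*h - 8) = (h - 5)*(h - 2)*(h + 4)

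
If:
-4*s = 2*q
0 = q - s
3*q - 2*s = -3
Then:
No Solution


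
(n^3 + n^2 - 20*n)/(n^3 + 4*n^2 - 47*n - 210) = n*(n - 4)/(n^2 - n - 42)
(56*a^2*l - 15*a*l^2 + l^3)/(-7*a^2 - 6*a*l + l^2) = l*(-8*a + l)/(a + l)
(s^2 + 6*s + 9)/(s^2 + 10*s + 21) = (s + 3)/(s + 7)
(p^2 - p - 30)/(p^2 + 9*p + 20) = (p - 6)/(p + 4)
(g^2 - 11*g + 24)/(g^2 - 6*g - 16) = (g - 3)/(g + 2)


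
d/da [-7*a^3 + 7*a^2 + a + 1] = -21*a^2 + 14*a + 1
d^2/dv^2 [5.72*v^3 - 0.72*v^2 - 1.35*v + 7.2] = 34.32*v - 1.44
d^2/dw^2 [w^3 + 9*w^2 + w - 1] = 6*w + 18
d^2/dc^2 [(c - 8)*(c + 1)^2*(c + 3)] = 12*c^2 - 18*c - 66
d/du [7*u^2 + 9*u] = 14*u + 9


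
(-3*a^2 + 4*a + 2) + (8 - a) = -3*a^2 + 3*a + 10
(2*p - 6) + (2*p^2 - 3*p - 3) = 2*p^2 - p - 9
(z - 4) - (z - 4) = 0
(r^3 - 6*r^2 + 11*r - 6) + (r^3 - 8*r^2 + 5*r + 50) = 2*r^3 - 14*r^2 + 16*r + 44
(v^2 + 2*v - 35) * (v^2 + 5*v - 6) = v^4 + 7*v^3 - 31*v^2 - 187*v + 210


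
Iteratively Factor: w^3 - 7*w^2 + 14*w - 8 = (w - 2)*(w^2 - 5*w + 4) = (w - 4)*(w - 2)*(w - 1)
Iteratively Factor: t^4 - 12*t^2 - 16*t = (t)*(t^3 - 12*t - 16) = t*(t + 2)*(t^2 - 2*t - 8) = t*(t + 2)^2*(t - 4)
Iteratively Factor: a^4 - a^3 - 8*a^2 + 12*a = (a)*(a^3 - a^2 - 8*a + 12) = a*(a + 3)*(a^2 - 4*a + 4) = a*(a - 2)*(a + 3)*(a - 2)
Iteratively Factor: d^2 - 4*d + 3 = (d - 1)*(d - 3)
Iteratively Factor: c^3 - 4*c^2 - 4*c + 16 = (c - 4)*(c^2 - 4) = (c - 4)*(c + 2)*(c - 2)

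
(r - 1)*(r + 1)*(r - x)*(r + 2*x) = r^4 + r^3*x - 2*r^2*x^2 - r^2 - r*x + 2*x^2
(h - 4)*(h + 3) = h^2 - h - 12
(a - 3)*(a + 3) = a^2 - 9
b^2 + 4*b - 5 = (b - 1)*(b + 5)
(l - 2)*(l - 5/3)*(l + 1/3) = l^3 - 10*l^2/3 + 19*l/9 + 10/9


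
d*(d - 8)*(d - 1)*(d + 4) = d^4 - 5*d^3 - 28*d^2 + 32*d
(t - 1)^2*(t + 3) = t^3 + t^2 - 5*t + 3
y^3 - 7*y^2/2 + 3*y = y*(y - 2)*(y - 3/2)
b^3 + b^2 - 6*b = b*(b - 2)*(b + 3)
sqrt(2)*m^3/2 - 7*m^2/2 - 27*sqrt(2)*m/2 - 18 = (m - 6*sqrt(2))*(m + 3*sqrt(2)/2)*(sqrt(2)*m/2 + 1)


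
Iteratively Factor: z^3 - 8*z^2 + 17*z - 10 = (z - 1)*(z^2 - 7*z + 10) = (z - 5)*(z - 1)*(z - 2)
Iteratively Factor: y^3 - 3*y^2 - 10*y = (y - 5)*(y^2 + 2*y) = y*(y - 5)*(y + 2)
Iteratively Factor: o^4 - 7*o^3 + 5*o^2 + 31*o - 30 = (o - 5)*(o^3 - 2*o^2 - 5*o + 6) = (o - 5)*(o + 2)*(o^2 - 4*o + 3) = (o - 5)*(o - 3)*(o + 2)*(o - 1)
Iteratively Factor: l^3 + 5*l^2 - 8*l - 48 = (l + 4)*(l^2 + l - 12) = (l + 4)^2*(l - 3)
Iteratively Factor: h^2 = (h)*(h)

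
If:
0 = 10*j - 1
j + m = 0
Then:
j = 1/10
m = -1/10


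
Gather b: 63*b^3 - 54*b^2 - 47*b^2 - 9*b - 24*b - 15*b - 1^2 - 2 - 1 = 63*b^3 - 101*b^2 - 48*b - 4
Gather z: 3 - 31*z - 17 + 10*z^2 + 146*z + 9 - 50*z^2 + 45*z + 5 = -40*z^2 + 160*z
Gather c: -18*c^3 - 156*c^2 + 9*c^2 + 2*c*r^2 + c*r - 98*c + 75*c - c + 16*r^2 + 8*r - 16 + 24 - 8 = -18*c^3 - 147*c^2 + c*(2*r^2 + r - 24) + 16*r^2 + 8*r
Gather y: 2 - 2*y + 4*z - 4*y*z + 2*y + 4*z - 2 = -4*y*z + 8*z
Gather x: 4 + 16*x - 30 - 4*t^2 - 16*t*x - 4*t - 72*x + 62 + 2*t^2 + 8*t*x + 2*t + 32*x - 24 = -2*t^2 - 2*t + x*(-8*t - 24) + 12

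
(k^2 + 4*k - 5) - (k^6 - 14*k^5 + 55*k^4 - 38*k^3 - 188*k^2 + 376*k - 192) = -k^6 + 14*k^5 - 55*k^4 + 38*k^3 + 189*k^2 - 372*k + 187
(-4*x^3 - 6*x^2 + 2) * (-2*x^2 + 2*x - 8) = 8*x^5 + 4*x^4 + 20*x^3 + 44*x^2 + 4*x - 16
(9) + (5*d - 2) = 5*d + 7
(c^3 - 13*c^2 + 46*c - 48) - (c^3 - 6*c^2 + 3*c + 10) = -7*c^2 + 43*c - 58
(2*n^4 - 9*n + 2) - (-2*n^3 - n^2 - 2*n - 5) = 2*n^4 + 2*n^3 + n^2 - 7*n + 7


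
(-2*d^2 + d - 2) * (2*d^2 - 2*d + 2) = -4*d^4 + 6*d^3 - 10*d^2 + 6*d - 4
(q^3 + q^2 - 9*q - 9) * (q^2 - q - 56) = q^5 - 66*q^3 - 56*q^2 + 513*q + 504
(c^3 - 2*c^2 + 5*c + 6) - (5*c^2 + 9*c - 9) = c^3 - 7*c^2 - 4*c + 15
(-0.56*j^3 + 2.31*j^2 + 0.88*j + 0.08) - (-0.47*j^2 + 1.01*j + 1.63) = -0.56*j^3 + 2.78*j^2 - 0.13*j - 1.55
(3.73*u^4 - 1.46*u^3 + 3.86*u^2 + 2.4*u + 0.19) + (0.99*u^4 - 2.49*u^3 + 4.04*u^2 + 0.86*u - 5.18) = 4.72*u^4 - 3.95*u^3 + 7.9*u^2 + 3.26*u - 4.99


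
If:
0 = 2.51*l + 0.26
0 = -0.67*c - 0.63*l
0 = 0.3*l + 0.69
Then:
No Solution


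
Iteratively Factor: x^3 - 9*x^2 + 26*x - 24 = (x - 2)*(x^2 - 7*x + 12) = (x - 3)*(x - 2)*(x - 4)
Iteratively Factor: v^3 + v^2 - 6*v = (v - 2)*(v^2 + 3*v) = (v - 2)*(v + 3)*(v)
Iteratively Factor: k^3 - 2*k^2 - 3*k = (k + 1)*(k^2 - 3*k) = k*(k + 1)*(k - 3)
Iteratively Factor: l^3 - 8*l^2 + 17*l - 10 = (l - 5)*(l^2 - 3*l + 2) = (l - 5)*(l - 1)*(l - 2)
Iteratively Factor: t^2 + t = (t + 1)*(t)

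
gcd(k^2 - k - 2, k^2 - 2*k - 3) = k + 1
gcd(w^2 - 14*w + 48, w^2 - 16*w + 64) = w - 8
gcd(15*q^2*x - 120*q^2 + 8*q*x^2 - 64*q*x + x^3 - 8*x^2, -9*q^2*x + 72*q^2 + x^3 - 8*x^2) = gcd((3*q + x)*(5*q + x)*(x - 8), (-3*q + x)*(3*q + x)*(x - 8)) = 3*q*x - 24*q + x^2 - 8*x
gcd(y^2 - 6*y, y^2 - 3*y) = y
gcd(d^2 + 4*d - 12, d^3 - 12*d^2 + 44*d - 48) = d - 2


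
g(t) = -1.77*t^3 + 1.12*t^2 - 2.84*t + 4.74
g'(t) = -5.31*t^2 + 2.24*t - 2.84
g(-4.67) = 222.70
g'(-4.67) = -129.11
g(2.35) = -18.72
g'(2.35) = -26.90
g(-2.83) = 61.86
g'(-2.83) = -51.71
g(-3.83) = 131.49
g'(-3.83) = -89.31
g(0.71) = 2.65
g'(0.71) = -3.93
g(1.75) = -6.29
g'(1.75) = -15.18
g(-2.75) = 57.83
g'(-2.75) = -49.16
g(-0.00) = 4.74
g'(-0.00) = -2.84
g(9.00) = -1220.43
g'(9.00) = -412.79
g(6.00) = -354.30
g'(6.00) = -180.56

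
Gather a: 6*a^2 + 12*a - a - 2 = 6*a^2 + 11*a - 2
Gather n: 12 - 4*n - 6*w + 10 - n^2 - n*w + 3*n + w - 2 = -n^2 + n*(-w - 1) - 5*w + 20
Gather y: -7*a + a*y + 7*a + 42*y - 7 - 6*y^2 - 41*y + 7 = -6*y^2 + y*(a + 1)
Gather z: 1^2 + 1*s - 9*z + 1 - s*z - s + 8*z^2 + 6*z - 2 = 8*z^2 + z*(-s - 3)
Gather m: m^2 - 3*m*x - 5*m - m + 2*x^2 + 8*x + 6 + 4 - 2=m^2 + m*(-3*x - 6) + 2*x^2 + 8*x + 8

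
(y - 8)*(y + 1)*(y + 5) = y^3 - 2*y^2 - 43*y - 40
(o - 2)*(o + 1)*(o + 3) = o^3 + 2*o^2 - 5*o - 6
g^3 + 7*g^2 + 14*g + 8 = (g + 1)*(g + 2)*(g + 4)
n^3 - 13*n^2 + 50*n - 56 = (n - 7)*(n - 4)*(n - 2)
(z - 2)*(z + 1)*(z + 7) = z^3 + 6*z^2 - 9*z - 14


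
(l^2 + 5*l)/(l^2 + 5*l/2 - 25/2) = 2*l/(2*l - 5)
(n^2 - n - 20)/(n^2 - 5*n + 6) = (n^2 - n - 20)/(n^2 - 5*n + 6)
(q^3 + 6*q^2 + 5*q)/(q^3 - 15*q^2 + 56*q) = (q^2 + 6*q + 5)/(q^2 - 15*q + 56)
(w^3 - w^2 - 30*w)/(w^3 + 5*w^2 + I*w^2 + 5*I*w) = (w - 6)/(w + I)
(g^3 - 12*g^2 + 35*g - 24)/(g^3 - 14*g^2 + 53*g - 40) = (g - 3)/(g - 5)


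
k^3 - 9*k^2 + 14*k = k*(k - 7)*(k - 2)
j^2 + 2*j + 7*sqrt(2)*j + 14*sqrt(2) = (j + 2)*(j + 7*sqrt(2))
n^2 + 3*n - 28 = (n - 4)*(n + 7)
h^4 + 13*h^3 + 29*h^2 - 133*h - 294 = (h - 3)*(h + 2)*(h + 7)^2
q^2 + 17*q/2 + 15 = (q + 5/2)*(q + 6)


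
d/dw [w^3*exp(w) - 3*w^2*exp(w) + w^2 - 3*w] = w^3*exp(w) - 6*w*exp(w) + 2*w - 3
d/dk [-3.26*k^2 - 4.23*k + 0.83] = -6.52*k - 4.23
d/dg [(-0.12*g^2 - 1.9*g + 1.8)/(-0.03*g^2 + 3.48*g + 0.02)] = (-0.4746*g^2 + 0.103199999999999*g - 6.302)/(0.0009*g^4 - 0.2088*g^3 + 12.1092*g^2 + 0.1392*g + 0.0004)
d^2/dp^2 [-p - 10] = 0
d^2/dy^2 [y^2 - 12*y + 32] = 2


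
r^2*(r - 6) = r^3 - 6*r^2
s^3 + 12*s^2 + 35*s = s*(s + 5)*(s + 7)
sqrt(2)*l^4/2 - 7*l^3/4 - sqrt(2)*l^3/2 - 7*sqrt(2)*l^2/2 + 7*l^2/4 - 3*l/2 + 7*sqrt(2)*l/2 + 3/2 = (l/2 + sqrt(2)/2)*(l - 1)*(l - 3*sqrt(2))*(sqrt(2)*l + 1/2)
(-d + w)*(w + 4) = -d*w - 4*d + w^2 + 4*w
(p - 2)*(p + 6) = p^2 + 4*p - 12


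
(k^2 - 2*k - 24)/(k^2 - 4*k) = (k^2 - 2*k - 24)/(k*(k - 4))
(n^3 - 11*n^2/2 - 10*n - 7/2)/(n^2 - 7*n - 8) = (2*n^2 - 13*n - 7)/(2*(n - 8))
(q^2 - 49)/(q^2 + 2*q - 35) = (q - 7)/(q - 5)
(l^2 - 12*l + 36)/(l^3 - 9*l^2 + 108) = 1/(l + 3)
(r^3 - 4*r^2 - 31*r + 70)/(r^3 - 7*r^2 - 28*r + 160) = (r^2 - 9*r + 14)/(r^2 - 12*r + 32)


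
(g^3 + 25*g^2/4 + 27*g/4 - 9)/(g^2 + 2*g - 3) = (g^2 + 13*g/4 - 3)/(g - 1)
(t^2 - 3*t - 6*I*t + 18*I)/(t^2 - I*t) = (t^2 - 3*t - 6*I*t + 18*I)/(t*(t - I))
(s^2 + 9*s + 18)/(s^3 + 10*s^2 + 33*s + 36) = (s + 6)/(s^2 + 7*s + 12)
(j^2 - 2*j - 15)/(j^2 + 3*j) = (j - 5)/j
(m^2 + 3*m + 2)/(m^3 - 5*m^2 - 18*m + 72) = (m^2 + 3*m + 2)/(m^3 - 5*m^2 - 18*m + 72)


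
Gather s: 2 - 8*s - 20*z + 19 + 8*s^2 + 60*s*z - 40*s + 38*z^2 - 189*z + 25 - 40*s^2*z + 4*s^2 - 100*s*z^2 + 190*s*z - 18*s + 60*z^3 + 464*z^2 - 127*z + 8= s^2*(12 - 40*z) + s*(-100*z^2 + 250*z - 66) + 60*z^3 + 502*z^2 - 336*z + 54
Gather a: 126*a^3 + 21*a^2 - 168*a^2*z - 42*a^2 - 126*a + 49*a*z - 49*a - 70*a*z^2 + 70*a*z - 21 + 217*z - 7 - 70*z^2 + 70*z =126*a^3 + a^2*(-168*z - 21) + a*(-70*z^2 + 119*z - 175) - 70*z^2 + 287*z - 28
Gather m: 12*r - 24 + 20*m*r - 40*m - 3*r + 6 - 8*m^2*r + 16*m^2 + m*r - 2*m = m^2*(16 - 8*r) + m*(21*r - 42) + 9*r - 18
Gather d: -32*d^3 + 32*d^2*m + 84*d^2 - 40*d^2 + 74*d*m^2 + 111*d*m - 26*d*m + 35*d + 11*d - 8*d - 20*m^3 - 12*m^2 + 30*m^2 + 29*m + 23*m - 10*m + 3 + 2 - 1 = -32*d^3 + d^2*(32*m + 44) + d*(74*m^2 + 85*m + 38) - 20*m^3 + 18*m^2 + 42*m + 4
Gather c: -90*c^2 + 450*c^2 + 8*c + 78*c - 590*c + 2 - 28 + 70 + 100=360*c^2 - 504*c + 144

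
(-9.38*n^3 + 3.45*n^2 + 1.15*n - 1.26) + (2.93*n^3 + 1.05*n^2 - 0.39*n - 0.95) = -6.45*n^3 + 4.5*n^2 + 0.76*n - 2.21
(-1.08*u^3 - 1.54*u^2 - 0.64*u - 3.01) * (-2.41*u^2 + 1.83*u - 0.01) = 2.6028*u^5 + 1.735*u^4 - 1.265*u^3 + 6.0983*u^2 - 5.5019*u + 0.0301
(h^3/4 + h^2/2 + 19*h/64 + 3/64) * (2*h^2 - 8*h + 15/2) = h^5/2 - h^4 - 49*h^3/32 + 47*h^2/32 + 237*h/128 + 45/128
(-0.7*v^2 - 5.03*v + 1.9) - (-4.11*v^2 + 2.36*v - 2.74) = 3.41*v^2 - 7.39*v + 4.64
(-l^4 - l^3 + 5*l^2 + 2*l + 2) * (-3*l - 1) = 3*l^5 + 4*l^4 - 14*l^3 - 11*l^2 - 8*l - 2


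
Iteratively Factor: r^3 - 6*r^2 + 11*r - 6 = (r - 1)*(r^2 - 5*r + 6) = (r - 2)*(r - 1)*(r - 3)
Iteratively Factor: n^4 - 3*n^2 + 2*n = (n - 1)*(n^3 + n^2 - 2*n) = (n - 1)*(n + 2)*(n^2 - n) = n*(n - 1)*(n + 2)*(n - 1)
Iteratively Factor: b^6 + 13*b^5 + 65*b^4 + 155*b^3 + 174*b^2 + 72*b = (b + 3)*(b^5 + 10*b^4 + 35*b^3 + 50*b^2 + 24*b) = (b + 1)*(b + 3)*(b^4 + 9*b^3 + 26*b^2 + 24*b) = b*(b + 1)*(b + 3)*(b^3 + 9*b^2 + 26*b + 24) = b*(b + 1)*(b + 2)*(b + 3)*(b^2 + 7*b + 12) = b*(b + 1)*(b + 2)*(b + 3)^2*(b + 4)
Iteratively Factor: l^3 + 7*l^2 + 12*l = (l)*(l^2 + 7*l + 12) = l*(l + 4)*(l + 3)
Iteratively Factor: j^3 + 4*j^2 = (j + 4)*(j^2) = j*(j + 4)*(j)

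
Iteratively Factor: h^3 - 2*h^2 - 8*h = (h - 4)*(h^2 + 2*h) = (h - 4)*(h + 2)*(h)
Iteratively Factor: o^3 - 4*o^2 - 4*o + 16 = (o - 4)*(o^2 - 4) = (o - 4)*(o + 2)*(o - 2)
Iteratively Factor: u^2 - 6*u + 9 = (u - 3)*(u - 3)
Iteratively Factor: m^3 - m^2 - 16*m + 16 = (m - 1)*(m^2 - 16) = (m - 4)*(m - 1)*(m + 4)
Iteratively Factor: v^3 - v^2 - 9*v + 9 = (v - 3)*(v^2 + 2*v - 3) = (v - 3)*(v + 3)*(v - 1)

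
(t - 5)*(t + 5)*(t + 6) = t^3 + 6*t^2 - 25*t - 150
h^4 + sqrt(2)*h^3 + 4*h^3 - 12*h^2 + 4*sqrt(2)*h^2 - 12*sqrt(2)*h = h*(h - 2)*(h + 6)*(h + sqrt(2))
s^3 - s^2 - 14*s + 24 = (s - 3)*(s - 2)*(s + 4)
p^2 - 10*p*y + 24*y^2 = (p - 6*y)*(p - 4*y)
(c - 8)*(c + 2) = c^2 - 6*c - 16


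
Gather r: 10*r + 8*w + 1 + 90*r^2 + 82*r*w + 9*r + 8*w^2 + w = 90*r^2 + r*(82*w + 19) + 8*w^2 + 9*w + 1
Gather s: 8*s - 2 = 8*s - 2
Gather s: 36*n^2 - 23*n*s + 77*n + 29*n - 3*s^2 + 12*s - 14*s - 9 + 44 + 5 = 36*n^2 + 106*n - 3*s^2 + s*(-23*n - 2) + 40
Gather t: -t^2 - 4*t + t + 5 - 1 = -t^2 - 3*t + 4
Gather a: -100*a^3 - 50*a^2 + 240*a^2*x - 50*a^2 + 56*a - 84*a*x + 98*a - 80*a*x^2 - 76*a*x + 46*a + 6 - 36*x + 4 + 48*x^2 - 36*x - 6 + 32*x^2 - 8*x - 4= -100*a^3 + a^2*(240*x - 100) + a*(-80*x^2 - 160*x + 200) + 80*x^2 - 80*x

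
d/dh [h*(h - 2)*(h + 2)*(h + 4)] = 4*h^3 + 12*h^2 - 8*h - 16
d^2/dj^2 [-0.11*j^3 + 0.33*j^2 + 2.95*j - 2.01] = 0.66 - 0.66*j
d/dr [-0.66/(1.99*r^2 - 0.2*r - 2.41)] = (2.6268*r - 0.132)/(-1.99*r^2 + 0.2*r + 2.41)^2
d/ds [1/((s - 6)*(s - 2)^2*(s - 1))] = (-(s - 6)*(s - 2) - 2*(s - 6)*(s - 1) - (s - 2)*(s - 1))/((s - 6)^2*(s - 2)^3*(s - 1)^2)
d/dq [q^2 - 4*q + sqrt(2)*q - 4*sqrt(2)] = 2*q - 4 + sqrt(2)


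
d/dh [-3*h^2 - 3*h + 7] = -6*h - 3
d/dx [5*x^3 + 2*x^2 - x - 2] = 15*x^2 + 4*x - 1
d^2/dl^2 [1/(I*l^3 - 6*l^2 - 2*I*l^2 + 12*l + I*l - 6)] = (-12*I*l^2 + l*(96 + 8*I) - 24 + 214*I)/(l^7 + l^6*(-4 + 18*I) + l^5*(-102 - 72*I) + l^4*(428 - 108*I) + l^3*(-647 + 792*I) + l^2*(432 - 1278*I) + l*(-108 + 864*I) - 216*I)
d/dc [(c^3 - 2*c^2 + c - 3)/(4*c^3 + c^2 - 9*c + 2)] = (9*c^4 - 26*c^3 + 59*c^2 - 2*c - 25)/(16*c^6 + 8*c^5 - 71*c^4 - 2*c^3 + 85*c^2 - 36*c + 4)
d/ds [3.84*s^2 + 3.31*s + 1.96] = 7.68*s + 3.31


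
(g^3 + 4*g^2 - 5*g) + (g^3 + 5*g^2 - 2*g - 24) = 2*g^3 + 9*g^2 - 7*g - 24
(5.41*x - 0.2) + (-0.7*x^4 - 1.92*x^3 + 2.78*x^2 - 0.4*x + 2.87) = -0.7*x^4 - 1.92*x^3 + 2.78*x^2 + 5.01*x + 2.67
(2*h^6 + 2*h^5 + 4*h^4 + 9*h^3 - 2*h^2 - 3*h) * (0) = 0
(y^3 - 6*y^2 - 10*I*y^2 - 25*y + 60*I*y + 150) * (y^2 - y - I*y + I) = y^5 - 7*y^4 - 11*I*y^4 - 29*y^3 + 77*I*y^3 + 245*y^2 - 41*I*y^2 - 210*y - 175*I*y + 150*I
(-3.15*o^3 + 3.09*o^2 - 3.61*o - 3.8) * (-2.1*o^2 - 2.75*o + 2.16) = 6.615*o^5 + 2.1735*o^4 - 7.7205*o^3 + 24.5819*o^2 + 2.6524*o - 8.208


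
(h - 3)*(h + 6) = h^2 + 3*h - 18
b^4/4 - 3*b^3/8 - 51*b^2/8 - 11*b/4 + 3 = (b/4 + 1)*(b - 6)*(b - 1/2)*(b + 1)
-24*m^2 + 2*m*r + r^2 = (-4*m + r)*(6*m + r)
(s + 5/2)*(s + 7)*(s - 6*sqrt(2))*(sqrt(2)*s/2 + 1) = sqrt(2)*s^4/2 - 5*s^3 + 19*sqrt(2)*s^3/4 - 95*s^2/2 + 11*sqrt(2)*s^2/4 - 175*s/2 - 57*sqrt(2)*s - 105*sqrt(2)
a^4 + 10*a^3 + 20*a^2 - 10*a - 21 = (a - 1)*(a + 1)*(a + 3)*(a + 7)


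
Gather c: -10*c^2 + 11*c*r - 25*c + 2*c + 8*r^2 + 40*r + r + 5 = -10*c^2 + c*(11*r - 23) + 8*r^2 + 41*r + 5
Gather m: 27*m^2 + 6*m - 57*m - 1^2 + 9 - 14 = 27*m^2 - 51*m - 6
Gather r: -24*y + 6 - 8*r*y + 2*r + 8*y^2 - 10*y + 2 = r*(2 - 8*y) + 8*y^2 - 34*y + 8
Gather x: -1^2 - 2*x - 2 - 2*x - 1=-4*x - 4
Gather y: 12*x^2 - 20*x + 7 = 12*x^2 - 20*x + 7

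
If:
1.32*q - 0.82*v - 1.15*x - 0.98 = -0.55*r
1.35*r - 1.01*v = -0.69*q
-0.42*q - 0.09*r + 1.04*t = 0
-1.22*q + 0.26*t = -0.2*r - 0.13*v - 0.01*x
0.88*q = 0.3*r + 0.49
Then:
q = 5.03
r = 13.12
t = 3.17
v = 20.97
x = -3.76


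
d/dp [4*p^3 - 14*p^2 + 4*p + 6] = 12*p^2 - 28*p + 4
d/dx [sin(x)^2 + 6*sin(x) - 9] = 2*(sin(x) + 3)*cos(x)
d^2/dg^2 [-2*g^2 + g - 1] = -4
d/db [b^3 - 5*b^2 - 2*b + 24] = 3*b^2 - 10*b - 2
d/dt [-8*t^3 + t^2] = 2*t*(1 - 12*t)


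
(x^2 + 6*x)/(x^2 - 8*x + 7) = x*(x + 6)/(x^2 - 8*x + 7)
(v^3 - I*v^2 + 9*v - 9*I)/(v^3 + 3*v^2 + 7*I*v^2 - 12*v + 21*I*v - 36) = (v^2 - 4*I*v - 3)/(v^2 + v*(3 + 4*I) + 12*I)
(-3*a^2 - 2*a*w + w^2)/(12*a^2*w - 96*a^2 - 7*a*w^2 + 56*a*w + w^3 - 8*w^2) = (a + w)/(-4*a*w + 32*a + w^2 - 8*w)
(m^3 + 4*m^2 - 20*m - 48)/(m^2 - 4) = (m^2 + 2*m - 24)/(m - 2)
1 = 1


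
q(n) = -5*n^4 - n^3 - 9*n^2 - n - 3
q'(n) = -20*n^3 - 3*n^2 - 18*n - 1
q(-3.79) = -1105.68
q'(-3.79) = 1112.93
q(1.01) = -19.42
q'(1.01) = -42.85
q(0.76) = -11.07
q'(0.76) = -25.19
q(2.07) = -144.31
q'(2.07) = -228.51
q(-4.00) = -1359.00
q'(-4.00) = 1303.00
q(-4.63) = -2389.75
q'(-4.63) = 2003.09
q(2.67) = -342.97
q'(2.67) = -451.13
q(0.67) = -9.02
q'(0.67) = -20.42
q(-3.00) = -459.00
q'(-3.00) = 566.00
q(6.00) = -7029.00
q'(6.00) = -4537.00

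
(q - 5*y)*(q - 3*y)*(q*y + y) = q^3*y - 8*q^2*y^2 + q^2*y + 15*q*y^3 - 8*q*y^2 + 15*y^3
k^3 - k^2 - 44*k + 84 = (k - 6)*(k - 2)*(k + 7)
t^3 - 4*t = t*(t - 2)*(t + 2)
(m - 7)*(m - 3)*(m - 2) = m^3 - 12*m^2 + 41*m - 42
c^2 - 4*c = c*(c - 4)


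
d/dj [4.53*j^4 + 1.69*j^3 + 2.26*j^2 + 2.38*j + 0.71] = 18.12*j^3 + 5.07*j^2 + 4.52*j + 2.38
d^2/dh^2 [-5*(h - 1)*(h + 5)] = -10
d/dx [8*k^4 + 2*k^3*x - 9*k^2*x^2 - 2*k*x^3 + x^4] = 2*k^3 - 18*k^2*x - 6*k*x^2 + 4*x^3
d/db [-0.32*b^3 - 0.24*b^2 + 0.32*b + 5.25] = -0.96*b^2 - 0.48*b + 0.32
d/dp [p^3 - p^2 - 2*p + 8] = 3*p^2 - 2*p - 2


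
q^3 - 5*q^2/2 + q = q*(q - 2)*(q - 1/2)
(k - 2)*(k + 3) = k^2 + k - 6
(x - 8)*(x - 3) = x^2 - 11*x + 24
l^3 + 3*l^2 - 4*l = l*(l - 1)*(l + 4)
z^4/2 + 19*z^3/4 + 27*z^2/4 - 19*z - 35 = (z/2 + 1)*(z - 2)*(z + 5/2)*(z + 7)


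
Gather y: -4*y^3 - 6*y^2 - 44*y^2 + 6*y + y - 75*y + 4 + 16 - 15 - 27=-4*y^3 - 50*y^2 - 68*y - 22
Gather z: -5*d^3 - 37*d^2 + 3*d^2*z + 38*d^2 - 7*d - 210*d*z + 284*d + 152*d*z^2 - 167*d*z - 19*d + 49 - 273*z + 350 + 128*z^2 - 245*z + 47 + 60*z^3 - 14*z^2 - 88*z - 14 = -5*d^3 + d^2 + 258*d + 60*z^3 + z^2*(152*d + 114) + z*(3*d^2 - 377*d - 606) + 432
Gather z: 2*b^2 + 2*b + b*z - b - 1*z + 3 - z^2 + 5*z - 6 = 2*b^2 + b - z^2 + z*(b + 4) - 3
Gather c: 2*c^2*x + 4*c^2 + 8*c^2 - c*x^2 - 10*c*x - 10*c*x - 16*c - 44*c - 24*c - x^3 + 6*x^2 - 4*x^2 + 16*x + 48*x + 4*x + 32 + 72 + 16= c^2*(2*x + 12) + c*(-x^2 - 20*x - 84) - x^3 + 2*x^2 + 68*x + 120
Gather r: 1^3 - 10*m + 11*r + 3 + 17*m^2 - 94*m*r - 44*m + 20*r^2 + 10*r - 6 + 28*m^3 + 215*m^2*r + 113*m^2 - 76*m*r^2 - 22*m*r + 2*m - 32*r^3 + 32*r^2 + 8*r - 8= 28*m^3 + 130*m^2 - 52*m - 32*r^3 + r^2*(52 - 76*m) + r*(215*m^2 - 116*m + 29) - 10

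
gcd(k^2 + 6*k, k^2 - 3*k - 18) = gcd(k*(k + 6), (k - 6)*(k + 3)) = 1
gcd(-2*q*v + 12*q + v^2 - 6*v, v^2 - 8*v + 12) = v - 6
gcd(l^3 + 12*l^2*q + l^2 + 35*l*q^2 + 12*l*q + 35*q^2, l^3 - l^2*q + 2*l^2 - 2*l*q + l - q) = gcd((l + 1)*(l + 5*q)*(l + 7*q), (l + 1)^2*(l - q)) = l + 1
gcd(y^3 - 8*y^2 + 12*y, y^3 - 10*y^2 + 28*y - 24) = y^2 - 8*y + 12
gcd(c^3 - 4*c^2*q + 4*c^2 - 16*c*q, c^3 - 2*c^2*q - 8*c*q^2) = -c^2 + 4*c*q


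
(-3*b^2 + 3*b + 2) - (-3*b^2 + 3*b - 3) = 5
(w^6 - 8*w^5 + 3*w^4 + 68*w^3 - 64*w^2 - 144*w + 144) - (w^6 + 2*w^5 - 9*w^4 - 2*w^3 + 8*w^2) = -10*w^5 + 12*w^4 + 70*w^3 - 72*w^2 - 144*w + 144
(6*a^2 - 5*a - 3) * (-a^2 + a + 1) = -6*a^4 + 11*a^3 + 4*a^2 - 8*a - 3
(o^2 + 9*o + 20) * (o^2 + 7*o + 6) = o^4 + 16*o^3 + 89*o^2 + 194*o + 120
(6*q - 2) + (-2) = 6*q - 4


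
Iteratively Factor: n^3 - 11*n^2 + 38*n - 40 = (n - 2)*(n^2 - 9*n + 20) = (n - 4)*(n - 2)*(n - 5)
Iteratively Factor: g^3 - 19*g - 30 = (g + 2)*(g^2 - 2*g - 15) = (g - 5)*(g + 2)*(g + 3)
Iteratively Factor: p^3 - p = (p)*(p^2 - 1) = p*(p + 1)*(p - 1)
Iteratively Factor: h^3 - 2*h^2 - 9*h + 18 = (h - 3)*(h^2 + h - 6) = (h - 3)*(h + 3)*(h - 2)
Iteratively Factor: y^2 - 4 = (y - 2)*(y + 2)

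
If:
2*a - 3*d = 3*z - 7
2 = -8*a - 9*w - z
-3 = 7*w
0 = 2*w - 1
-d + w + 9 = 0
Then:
No Solution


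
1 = 1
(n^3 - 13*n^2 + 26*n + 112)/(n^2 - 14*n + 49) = (n^2 - 6*n - 16)/(n - 7)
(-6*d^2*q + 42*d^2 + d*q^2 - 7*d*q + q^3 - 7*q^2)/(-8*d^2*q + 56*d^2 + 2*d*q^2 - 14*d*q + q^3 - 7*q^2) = (3*d + q)/(4*d + q)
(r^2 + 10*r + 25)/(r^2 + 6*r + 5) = (r + 5)/(r + 1)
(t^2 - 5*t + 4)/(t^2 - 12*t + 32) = (t - 1)/(t - 8)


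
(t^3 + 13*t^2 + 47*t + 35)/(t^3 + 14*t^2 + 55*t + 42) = (t + 5)/(t + 6)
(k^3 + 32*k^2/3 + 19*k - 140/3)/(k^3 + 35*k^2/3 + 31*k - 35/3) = (3*k - 4)/(3*k - 1)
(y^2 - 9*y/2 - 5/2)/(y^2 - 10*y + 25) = (y + 1/2)/(y - 5)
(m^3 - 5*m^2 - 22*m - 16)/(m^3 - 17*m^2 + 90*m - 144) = (m^2 + 3*m + 2)/(m^2 - 9*m + 18)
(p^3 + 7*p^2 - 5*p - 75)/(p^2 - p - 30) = (p^2 + 2*p - 15)/(p - 6)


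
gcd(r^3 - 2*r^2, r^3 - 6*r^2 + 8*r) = r^2 - 2*r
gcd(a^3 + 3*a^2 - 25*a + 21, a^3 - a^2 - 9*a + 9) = a^2 - 4*a + 3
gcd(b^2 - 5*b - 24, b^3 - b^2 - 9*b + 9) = b + 3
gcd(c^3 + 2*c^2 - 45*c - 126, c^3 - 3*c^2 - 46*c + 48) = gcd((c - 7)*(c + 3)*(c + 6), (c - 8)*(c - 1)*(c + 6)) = c + 6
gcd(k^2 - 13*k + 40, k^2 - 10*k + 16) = k - 8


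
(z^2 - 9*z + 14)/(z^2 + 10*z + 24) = (z^2 - 9*z + 14)/(z^2 + 10*z + 24)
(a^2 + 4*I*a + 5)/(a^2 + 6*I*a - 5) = (a - I)/(a + I)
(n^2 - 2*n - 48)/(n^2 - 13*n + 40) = (n + 6)/(n - 5)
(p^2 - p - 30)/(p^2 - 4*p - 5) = (-p^2 + p + 30)/(-p^2 + 4*p + 5)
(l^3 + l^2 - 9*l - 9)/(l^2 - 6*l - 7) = (l^2 - 9)/(l - 7)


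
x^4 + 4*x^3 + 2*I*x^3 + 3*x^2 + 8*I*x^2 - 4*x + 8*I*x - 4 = (x + 2)^2*(x + I)^2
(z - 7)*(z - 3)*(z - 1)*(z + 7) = z^4 - 4*z^3 - 46*z^2 + 196*z - 147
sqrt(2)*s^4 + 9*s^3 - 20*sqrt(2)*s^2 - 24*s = s*(s - 2*sqrt(2))*(s + 6*sqrt(2))*(sqrt(2)*s + 1)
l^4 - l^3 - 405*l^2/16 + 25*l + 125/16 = (l - 5)*(l - 5/4)*(l + 1/4)*(l + 5)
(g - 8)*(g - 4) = g^2 - 12*g + 32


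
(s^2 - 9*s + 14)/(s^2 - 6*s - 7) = (s - 2)/(s + 1)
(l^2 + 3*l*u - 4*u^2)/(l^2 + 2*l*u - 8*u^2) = (-l + u)/(-l + 2*u)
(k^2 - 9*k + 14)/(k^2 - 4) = (k - 7)/(k + 2)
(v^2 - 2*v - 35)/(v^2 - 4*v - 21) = (v + 5)/(v + 3)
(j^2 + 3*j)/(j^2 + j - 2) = j*(j + 3)/(j^2 + j - 2)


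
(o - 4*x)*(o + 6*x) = o^2 + 2*o*x - 24*x^2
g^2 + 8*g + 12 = (g + 2)*(g + 6)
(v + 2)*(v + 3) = v^2 + 5*v + 6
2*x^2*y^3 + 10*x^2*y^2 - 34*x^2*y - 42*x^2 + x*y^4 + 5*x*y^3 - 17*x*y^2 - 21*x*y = (2*x + y)*(y - 3)*(y + 7)*(x*y + x)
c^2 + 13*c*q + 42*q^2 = (c + 6*q)*(c + 7*q)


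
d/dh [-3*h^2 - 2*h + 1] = -6*h - 2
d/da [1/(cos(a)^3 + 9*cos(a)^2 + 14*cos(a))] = (3*sin(a) + 14*sin(a)/cos(a)^2 + 18*tan(a))/((cos(a) + 2)^2*(cos(a) + 7)^2)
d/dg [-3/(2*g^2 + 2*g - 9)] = 6*(2*g + 1)/(2*g^2 + 2*g - 9)^2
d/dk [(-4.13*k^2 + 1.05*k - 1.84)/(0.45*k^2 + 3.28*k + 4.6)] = (-14.0189*k^2 - 36.34*k + 10.8652)/(0.2025*k^4 + 2.952*k^3 + 14.8984*k^2 + 30.176*k + 21.16)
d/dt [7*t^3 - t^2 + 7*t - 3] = 21*t^2 - 2*t + 7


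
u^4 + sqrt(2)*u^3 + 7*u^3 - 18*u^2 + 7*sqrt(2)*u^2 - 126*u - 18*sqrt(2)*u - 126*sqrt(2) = (u + 7)*(u - 3*sqrt(2))*(u + sqrt(2))*(u + 3*sqrt(2))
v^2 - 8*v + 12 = (v - 6)*(v - 2)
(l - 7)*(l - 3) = l^2 - 10*l + 21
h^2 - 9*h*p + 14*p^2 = (h - 7*p)*(h - 2*p)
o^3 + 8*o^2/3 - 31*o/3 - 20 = (o - 3)*(o + 5/3)*(o + 4)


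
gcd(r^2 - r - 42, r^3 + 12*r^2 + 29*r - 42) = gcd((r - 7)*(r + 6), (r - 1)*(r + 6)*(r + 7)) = r + 6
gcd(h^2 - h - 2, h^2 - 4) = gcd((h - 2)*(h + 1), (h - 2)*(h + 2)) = h - 2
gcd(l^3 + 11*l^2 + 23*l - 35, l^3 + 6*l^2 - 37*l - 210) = l^2 + 12*l + 35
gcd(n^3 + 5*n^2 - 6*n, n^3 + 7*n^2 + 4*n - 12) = n^2 + 5*n - 6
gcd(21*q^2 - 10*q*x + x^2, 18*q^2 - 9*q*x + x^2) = -3*q + x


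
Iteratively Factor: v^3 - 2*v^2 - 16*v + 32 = (v - 4)*(v^2 + 2*v - 8) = (v - 4)*(v - 2)*(v + 4)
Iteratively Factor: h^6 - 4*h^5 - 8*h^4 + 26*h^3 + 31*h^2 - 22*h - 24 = (h - 3)*(h^5 - h^4 - 11*h^3 - 7*h^2 + 10*h + 8) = (h - 3)*(h + 1)*(h^4 - 2*h^3 - 9*h^2 + 2*h + 8) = (h - 3)*(h + 1)*(h + 2)*(h^3 - 4*h^2 - h + 4) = (h - 3)*(h - 1)*(h + 1)*(h + 2)*(h^2 - 3*h - 4) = (h - 3)*(h - 1)*(h + 1)^2*(h + 2)*(h - 4)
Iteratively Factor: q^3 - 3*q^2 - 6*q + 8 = (q - 4)*(q^2 + q - 2) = (q - 4)*(q + 2)*(q - 1)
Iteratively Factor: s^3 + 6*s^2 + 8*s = (s)*(s^2 + 6*s + 8) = s*(s + 2)*(s + 4)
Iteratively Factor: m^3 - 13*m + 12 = (m - 1)*(m^2 + m - 12) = (m - 1)*(m + 4)*(m - 3)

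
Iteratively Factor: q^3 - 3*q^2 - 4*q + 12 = (q - 2)*(q^2 - q - 6) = (q - 3)*(q - 2)*(q + 2)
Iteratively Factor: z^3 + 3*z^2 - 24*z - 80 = (z + 4)*(z^2 - z - 20) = (z - 5)*(z + 4)*(z + 4)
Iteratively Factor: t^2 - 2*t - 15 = (t - 5)*(t + 3)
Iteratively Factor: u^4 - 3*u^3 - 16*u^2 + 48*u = (u - 3)*(u^3 - 16*u) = u*(u - 3)*(u^2 - 16) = u*(u - 4)*(u - 3)*(u + 4)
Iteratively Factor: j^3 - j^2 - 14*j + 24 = (j - 3)*(j^2 + 2*j - 8) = (j - 3)*(j - 2)*(j + 4)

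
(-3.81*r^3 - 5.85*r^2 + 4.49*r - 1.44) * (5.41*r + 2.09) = -20.6121*r^4 - 39.6114*r^3 + 12.0644*r^2 + 1.5937*r - 3.0096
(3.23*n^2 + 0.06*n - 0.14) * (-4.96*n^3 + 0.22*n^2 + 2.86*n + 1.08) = -16.0208*n^5 + 0.413*n^4 + 9.9454*n^3 + 3.6292*n^2 - 0.3356*n - 0.1512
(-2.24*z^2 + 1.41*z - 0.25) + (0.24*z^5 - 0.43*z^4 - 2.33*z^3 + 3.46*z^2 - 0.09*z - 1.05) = 0.24*z^5 - 0.43*z^4 - 2.33*z^3 + 1.22*z^2 + 1.32*z - 1.3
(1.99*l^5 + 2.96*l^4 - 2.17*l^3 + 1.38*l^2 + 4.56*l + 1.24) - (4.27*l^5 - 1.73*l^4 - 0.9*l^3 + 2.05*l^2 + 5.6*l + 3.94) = -2.28*l^5 + 4.69*l^4 - 1.27*l^3 - 0.67*l^2 - 1.04*l - 2.7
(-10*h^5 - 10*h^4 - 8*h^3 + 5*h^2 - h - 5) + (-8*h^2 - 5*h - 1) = -10*h^5 - 10*h^4 - 8*h^3 - 3*h^2 - 6*h - 6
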